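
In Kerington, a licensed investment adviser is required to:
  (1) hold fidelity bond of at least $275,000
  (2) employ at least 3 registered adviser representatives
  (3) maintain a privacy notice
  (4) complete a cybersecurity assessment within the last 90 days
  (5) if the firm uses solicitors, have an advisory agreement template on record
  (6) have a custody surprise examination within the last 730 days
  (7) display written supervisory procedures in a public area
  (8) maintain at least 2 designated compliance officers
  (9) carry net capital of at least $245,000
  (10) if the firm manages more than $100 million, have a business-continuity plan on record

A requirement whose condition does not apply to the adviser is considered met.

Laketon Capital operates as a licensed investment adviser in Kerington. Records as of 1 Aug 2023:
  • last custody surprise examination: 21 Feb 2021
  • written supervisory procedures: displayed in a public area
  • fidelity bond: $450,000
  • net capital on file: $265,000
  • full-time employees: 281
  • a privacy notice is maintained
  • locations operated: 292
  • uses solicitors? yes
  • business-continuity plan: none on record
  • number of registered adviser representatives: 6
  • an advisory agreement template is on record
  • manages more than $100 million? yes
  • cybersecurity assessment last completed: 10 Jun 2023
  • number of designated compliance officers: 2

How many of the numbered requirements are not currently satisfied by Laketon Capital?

1. fidelity bond $450,000 ≥ $275,000 → met
2. registered adviser representatives 6 ≥ 3 → met
3. privacy notice present → met
4. cybersecurity assessment 52 days ago vs limit 90 → met
5. condition 'uses solicitors' holds; advisory agreement template present → met
6. custody surprise examination 891 days ago vs limit 730 → not met
7. written supervisory procedures present → met
8. designated compliance officers 2 ≥ 2 → met
9. net capital $265,000 ≥ $245,000 → met
10. condition 'manages more than $100 million' holds; business-continuity plan absent → not met
Not met: 2 of 10

2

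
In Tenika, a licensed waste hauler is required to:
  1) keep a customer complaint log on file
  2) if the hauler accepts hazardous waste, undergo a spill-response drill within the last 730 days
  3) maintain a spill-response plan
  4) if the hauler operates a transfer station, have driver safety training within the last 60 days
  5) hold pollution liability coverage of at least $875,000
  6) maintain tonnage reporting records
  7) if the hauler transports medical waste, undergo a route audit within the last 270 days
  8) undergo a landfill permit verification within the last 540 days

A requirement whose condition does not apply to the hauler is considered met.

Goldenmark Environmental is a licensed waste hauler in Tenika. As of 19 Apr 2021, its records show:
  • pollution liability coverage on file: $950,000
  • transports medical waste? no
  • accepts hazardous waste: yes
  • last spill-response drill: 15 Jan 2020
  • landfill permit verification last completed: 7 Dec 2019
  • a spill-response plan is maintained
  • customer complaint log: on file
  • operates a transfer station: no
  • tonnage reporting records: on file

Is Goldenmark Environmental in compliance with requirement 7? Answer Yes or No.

Yes

7. condition 'transports medical waste' does not hold → requirement n/a → met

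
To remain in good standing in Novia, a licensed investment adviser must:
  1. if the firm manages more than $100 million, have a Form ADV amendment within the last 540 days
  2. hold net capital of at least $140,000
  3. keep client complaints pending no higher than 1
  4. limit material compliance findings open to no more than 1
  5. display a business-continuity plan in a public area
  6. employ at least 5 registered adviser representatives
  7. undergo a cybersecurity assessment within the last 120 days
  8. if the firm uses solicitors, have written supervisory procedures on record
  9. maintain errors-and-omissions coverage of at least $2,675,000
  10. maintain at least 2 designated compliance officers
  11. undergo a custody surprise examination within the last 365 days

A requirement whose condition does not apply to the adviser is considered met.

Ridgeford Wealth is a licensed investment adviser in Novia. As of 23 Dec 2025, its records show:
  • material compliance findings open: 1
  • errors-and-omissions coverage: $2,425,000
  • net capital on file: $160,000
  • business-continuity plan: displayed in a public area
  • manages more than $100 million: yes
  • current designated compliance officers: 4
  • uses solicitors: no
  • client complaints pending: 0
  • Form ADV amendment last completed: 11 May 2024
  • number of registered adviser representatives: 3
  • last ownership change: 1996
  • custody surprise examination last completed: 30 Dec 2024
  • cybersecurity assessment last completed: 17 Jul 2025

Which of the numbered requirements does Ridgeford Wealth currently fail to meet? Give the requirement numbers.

1. condition 'manages more than $100 million' holds; Form ADV amendment 591 days ago vs limit 540 → not met
2. net capital $160,000 ≥ $140,000 → met
3. client complaints pending 0 ≤ 1 → met
4. material compliance findings open 1 ≤ 1 → met
5. business-continuity plan present → met
6. registered adviser representatives 3 < 5 → not met
7. cybersecurity assessment 159 days ago vs limit 120 → not met
8. condition 'uses solicitors' does not hold → requirement n/a → met
9. errors-and-omissions coverage $2,425,000 < $2,675,000 → not met
10. designated compliance officers 4 ≥ 2 → met
11. custody surprise examination 358 days ago vs limit 365 → met
Not met: 1, 6, 7, 9

1, 6, 7, 9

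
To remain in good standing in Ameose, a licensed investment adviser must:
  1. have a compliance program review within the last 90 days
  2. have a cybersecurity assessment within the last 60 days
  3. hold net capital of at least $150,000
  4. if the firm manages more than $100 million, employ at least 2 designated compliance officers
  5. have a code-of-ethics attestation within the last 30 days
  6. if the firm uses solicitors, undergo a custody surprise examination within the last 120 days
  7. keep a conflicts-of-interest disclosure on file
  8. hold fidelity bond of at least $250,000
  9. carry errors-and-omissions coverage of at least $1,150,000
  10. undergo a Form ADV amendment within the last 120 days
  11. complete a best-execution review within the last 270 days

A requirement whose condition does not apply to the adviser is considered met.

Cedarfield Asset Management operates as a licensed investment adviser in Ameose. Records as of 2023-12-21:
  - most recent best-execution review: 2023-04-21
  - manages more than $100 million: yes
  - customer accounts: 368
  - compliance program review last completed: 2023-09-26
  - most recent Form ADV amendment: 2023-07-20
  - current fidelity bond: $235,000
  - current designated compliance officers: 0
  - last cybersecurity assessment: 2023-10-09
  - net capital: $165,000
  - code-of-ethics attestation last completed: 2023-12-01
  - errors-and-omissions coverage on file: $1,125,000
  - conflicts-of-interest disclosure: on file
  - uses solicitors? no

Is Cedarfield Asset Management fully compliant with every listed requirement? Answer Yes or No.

1. compliance program review 86 days ago vs limit 90 → met
2. cybersecurity assessment 73 days ago vs limit 60 → not met
3. net capital $165,000 ≥ $150,000 → met
4. condition 'manages more than $100 million' holds; designated compliance officers 0 < 2 → not met
5. code-of-ethics attestation 20 days ago vs limit 30 → met
6. condition 'uses solicitors' does not hold → requirement n/a → met
7. conflicts-of-interest disclosure present → met
8. fidelity bond $235,000 < $250,000 → not met
9. errors-and-omissions coverage $1,125,000 < $1,150,000 → not met
10. Form ADV amendment 154 days ago vs limit 120 → not met
11. best-execution review 244 days ago vs limit 270 → met
Not met: 2, 4, 8, 9, 10

No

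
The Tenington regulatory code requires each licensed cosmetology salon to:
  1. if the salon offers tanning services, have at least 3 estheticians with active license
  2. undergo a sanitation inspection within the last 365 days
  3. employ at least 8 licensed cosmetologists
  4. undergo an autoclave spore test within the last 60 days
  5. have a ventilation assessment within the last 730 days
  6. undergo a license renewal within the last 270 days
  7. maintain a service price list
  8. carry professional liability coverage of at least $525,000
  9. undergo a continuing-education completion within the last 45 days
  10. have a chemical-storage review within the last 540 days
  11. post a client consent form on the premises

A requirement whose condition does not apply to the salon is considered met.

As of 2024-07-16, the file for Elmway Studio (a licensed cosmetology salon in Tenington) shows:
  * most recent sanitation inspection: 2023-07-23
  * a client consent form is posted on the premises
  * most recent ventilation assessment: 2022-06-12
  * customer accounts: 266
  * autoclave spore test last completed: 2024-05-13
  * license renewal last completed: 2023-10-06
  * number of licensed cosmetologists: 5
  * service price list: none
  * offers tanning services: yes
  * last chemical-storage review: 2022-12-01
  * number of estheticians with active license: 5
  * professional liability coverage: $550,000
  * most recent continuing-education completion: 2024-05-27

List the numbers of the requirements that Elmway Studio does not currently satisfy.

3, 4, 5, 6, 7, 9, 10

1. condition 'offers tanning services' holds; estheticians with active license 5 ≥ 3 → met
2. sanitation inspection 359 days ago vs limit 365 → met
3. licensed cosmetologists 5 < 8 → not met
4. autoclave spore test 64 days ago vs limit 60 → not met
5. ventilation assessment 765 days ago vs limit 730 → not met
6. license renewal 284 days ago vs limit 270 → not met
7. service price list absent → not met
8. professional liability coverage $550,000 ≥ $525,000 → met
9. continuing-education completion 50 days ago vs limit 45 → not met
10. chemical-storage review 593 days ago vs limit 540 → not met
11. client consent form present → met
Not met: 3, 4, 5, 6, 7, 9, 10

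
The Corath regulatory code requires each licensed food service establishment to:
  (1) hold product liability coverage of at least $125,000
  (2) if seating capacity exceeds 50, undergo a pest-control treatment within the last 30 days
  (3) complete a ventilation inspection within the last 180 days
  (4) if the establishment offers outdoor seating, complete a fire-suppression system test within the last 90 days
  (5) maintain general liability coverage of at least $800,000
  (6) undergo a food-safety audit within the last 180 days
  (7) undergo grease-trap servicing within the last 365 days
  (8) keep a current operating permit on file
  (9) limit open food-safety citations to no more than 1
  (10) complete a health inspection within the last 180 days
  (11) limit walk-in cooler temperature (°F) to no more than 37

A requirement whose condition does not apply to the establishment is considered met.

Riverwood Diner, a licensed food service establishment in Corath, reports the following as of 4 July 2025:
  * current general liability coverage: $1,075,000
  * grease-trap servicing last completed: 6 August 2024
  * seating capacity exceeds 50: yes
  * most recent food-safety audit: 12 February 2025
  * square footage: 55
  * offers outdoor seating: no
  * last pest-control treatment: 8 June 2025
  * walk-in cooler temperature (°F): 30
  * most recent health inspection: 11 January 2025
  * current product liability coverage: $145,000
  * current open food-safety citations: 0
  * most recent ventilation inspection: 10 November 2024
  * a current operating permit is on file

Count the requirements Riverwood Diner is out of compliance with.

1

1. product liability coverage $145,000 ≥ $125,000 → met
2. condition 'seating capacity exceeds 50' holds; pest-control treatment 26 days ago vs limit 30 → met
3. ventilation inspection 236 days ago vs limit 180 → not met
4. condition 'offers outdoor seating' does not hold → requirement n/a → met
5. general liability coverage $1,075,000 ≥ $800,000 → met
6. food-safety audit 142 days ago vs limit 180 → met
7. grease-trap servicing 332 days ago vs limit 365 → met
8. current operating permit present → met
9. open food-safety citations 0 ≤ 1 → met
10. health inspection 174 days ago vs limit 180 → met
11. walk-in cooler temperature (°F) 30 ≤ 37 → met
Not met: 1 of 11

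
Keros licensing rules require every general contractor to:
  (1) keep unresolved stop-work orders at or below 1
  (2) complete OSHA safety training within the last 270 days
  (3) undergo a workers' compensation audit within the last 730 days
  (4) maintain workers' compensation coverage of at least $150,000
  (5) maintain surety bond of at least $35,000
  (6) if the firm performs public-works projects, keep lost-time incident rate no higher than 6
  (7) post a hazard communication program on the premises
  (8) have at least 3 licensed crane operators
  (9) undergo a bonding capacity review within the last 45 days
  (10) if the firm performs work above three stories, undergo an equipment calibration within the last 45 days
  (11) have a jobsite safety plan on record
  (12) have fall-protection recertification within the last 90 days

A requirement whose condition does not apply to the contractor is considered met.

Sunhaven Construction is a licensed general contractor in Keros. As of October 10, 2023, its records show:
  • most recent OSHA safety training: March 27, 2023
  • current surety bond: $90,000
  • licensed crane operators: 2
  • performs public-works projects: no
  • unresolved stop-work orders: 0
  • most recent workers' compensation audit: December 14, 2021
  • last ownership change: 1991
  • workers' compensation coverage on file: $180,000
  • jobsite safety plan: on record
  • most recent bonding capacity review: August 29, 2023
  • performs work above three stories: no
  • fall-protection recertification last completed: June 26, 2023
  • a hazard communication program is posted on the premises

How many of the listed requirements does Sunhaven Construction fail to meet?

1. unresolved stop-work orders 0 ≤ 1 → met
2. OSHA safety training 197 days ago vs limit 270 → met
3. workers' compensation audit 665 days ago vs limit 730 → met
4. workers' compensation coverage $180,000 ≥ $150,000 → met
5. surety bond $90,000 ≥ $35,000 → met
6. condition 'performs public-works projects' does not hold → requirement n/a → met
7. hazard communication program present → met
8. licensed crane operators 2 < 3 → not met
9. bonding capacity review 42 days ago vs limit 45 → met
10. condition 'performs work above three stories' does not hold → requirement n/a → met
11. jobsite safety plan present → met
12. fall-protection recertification 106 days ago vs limit 90 → not met
Not met: 2 of 12

2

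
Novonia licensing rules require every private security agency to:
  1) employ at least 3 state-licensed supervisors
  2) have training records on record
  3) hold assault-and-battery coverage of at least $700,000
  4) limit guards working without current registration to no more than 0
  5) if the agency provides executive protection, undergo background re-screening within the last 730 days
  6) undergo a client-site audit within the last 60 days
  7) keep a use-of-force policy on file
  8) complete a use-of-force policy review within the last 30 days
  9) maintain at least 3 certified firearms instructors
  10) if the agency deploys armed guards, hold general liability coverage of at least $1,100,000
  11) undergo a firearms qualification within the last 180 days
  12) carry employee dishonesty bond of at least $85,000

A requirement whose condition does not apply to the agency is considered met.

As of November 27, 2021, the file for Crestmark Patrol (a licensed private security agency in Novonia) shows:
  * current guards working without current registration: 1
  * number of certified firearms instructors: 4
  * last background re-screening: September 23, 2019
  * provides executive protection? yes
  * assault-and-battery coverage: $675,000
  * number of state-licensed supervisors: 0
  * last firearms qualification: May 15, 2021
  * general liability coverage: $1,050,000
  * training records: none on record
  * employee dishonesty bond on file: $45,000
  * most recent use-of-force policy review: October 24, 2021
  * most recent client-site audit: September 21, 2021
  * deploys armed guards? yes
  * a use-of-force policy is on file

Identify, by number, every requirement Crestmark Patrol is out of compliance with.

1, 2, 3, 4, 5, 6, 8, 10, 11, 12

1. state-licensed supervisors 0 < 3 → not met
2. training records absent → not met
3. assault-and-battery coverage $675,000 < $700,000 → not met
4. guards working without current registration 1 > 0 → not met
5. condition 'provides executive protection' holds; background re-screening 796 days ago vs limit 730 → not met
6. client-site audit 67 days ago vs limit 60 → not met
7. use-of-force policy present → met
8. use-of-force policy review 34 days ago vs limit 30 → not met
9. certified firearms instructors 4 ≥ 3 → met
10. condition 'deploys armed guards' holds; general liability coverage $1,050,000 < $1,100,000 → not met
11. firearms qualification 196 days ago vs limit 180 → not met
12. employee dishonesty bond $45,000 < $85,000 → not met
Not met: 1, 2, 3, 4, 5, 6, 8, 10, 11, 12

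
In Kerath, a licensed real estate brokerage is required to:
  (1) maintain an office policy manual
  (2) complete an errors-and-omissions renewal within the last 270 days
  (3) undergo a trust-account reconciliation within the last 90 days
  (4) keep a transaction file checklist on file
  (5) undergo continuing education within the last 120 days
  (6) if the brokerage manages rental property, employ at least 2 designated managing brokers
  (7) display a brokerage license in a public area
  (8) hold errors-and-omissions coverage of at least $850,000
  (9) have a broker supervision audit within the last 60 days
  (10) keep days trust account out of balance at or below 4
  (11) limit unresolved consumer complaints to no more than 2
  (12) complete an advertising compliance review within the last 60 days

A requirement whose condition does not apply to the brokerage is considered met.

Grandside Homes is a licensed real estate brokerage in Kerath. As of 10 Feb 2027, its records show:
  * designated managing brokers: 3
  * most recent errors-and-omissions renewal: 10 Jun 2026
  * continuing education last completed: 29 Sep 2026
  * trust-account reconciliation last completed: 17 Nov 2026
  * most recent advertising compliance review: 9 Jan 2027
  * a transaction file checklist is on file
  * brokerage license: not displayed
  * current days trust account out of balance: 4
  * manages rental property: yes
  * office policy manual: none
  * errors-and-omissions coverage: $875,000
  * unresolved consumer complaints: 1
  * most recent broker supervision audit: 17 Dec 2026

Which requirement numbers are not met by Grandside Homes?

1, 5, 7

1. office policy manual absent → not met
2. errors-and-omissions renewal 245 days ago vs limit 270 → met
3. trust-account reconciliation 85 days ago vs limit 90 → met
4. transaction file checklist present → met
5. continuing education 134 days ago vs limit 120 → not met
6. condition 'manages rental property' holds; designated managing brokers 3 ≥ 2 → met
7. brokerage license absent → not met
8. errors-and-omissions coverage $875,000 ≥ $850,000 → met
9. broker supervision audit 55 days ago vs limit 60 → met
10. days trust account out of balance 4 ≤ 4 → met
11. unresolved consumer complaints 1 ≤ 2 → met
12. advertising compliance review 32 days ago vs limit 60 → met
Not met: 1, 5, 7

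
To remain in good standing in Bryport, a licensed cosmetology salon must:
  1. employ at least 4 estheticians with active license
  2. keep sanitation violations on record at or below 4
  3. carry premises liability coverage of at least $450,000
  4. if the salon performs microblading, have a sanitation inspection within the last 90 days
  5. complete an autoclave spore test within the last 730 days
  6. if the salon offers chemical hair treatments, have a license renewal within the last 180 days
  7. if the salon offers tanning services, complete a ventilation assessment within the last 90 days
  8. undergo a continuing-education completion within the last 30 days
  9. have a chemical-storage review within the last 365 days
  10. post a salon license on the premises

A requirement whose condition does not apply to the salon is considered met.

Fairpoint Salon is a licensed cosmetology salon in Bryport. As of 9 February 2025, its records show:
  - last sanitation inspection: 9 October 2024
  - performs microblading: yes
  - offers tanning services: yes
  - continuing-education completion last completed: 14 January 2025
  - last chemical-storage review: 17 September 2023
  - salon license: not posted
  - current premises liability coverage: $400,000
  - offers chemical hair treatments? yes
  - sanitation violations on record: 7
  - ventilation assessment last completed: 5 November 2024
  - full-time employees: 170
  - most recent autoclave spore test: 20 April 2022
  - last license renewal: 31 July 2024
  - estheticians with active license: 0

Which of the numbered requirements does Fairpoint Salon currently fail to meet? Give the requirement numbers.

1. estheticians with active license 0 < 4 → not met
2. sanitation violations on record 7 > 4 → not met
3. premises liability coverage $400,000 < $450,000 → not met
4. condition 'performs microblading' holds; sanitation inspection 123 days ago vs limit 90 → not met
5. autoclave spore test 1026 days ago vs limit 730 → not met
6. condition 'offers chemical hair treatments' holds; license renewal 193 days ago vs limit 180 → not met
7. condition 'offers tanning services' holds; ventilation assessment 96 days ago vs limit 90 → not met
8. continuing-education completion 26 days ago vs limit 30 → met
9. chemical-storage review 511 days ago vs limit 365 → not met
10. salon license absent → not met
Not met: 1, 2, 3, 4, 5, 6, 7, 9, 10

1, 2, 3, 4, 5, 6, 7, 9, 10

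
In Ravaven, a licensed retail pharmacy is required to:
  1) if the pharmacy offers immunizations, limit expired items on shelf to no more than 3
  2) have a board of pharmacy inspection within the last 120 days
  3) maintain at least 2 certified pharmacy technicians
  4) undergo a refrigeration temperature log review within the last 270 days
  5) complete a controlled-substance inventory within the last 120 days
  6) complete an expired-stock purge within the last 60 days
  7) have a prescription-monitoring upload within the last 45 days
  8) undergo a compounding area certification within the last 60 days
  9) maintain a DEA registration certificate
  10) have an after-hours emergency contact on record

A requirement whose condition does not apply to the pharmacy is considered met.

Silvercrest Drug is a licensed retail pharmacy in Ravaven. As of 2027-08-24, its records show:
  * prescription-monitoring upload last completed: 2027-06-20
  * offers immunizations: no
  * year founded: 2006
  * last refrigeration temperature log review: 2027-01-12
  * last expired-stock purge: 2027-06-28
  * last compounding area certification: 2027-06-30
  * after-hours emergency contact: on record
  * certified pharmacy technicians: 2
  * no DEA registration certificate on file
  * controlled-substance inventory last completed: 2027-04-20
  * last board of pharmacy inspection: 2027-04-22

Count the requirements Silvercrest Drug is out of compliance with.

1. condition 'offers immunizations' does not hold → requirement n/a → met
2. board of pharmacy inspection 124 days ago vs limit 120 → not met
3. certified pharmacy technicians 2 ≥ 2 → met
4. refrigeration temperature log review 224 days ago vs limit 270 → met
5. controlled-substance inventory 126 days ago vs limit 120 → not met
6. expired-stock purge 57 days ago vs limit 60 → met
7. prescription-monitoring upload 65 days ago vs limit 45 → not met
8. compounding area certification 55 days ago vs limit 60 → met
9. DEA registration certificate absent → not met
10. after-hours emergency contact present → met
Not met: 4 of 10

4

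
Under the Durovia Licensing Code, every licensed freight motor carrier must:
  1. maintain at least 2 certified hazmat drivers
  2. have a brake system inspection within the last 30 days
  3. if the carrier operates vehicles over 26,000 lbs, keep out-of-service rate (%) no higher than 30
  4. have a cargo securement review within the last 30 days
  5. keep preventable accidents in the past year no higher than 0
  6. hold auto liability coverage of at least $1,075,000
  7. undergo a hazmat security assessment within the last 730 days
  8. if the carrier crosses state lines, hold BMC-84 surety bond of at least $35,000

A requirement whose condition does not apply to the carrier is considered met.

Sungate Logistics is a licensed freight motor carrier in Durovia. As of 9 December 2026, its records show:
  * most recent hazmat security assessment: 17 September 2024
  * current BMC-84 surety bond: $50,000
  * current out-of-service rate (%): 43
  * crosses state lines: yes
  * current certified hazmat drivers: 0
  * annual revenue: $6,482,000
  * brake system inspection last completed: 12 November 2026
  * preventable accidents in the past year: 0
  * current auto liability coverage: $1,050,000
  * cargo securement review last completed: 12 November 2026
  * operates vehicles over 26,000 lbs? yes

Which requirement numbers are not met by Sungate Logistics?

1. certified hazmat drivers 0 < 2 → not met
2. brake system inspection 27 days ago vs limit 30 → met
3. condition 'operates vehicles over 26,000 lbs' holds; out-of-service rate (%) 43 > 30 → not met
4. cargo securement review 27 days ago vs limit 30 → met
5. preventable accidents in the past year 0 ≤ 0 → met
6. auto liability coverage $1,050,000 < $1,075,000 → not met
7. hazmat security assessment 813 days ago vs limit 730 → not met
8. condition 'crosses state lines' holds; BMC-84 surety bond $50,000 ≥ $35,000 → met
Not met: 1, 3, 6, 7

1, 3, 6, 7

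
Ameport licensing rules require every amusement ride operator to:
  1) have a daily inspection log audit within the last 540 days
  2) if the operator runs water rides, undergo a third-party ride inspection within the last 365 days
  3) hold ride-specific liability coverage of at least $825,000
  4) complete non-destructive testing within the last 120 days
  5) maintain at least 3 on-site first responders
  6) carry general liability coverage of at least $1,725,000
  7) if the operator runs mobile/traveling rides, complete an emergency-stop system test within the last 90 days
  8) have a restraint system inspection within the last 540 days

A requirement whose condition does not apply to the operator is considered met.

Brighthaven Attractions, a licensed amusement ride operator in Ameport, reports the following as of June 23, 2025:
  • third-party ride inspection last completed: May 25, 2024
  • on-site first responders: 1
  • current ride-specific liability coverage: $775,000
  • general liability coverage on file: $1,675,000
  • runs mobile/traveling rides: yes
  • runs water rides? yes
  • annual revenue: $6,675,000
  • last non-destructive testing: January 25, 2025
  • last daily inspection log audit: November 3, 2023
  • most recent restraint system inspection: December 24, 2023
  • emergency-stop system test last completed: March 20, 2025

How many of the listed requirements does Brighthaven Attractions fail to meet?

8

1. daily inspection log audit 598 days ago vs limit 540 → not met
2. condition 'runs water rides' holds; third-party ride inspection 394 days ago vs limit 365 → not met
3. ride-specific liability coverage $775,000 < $825,000 → not met
4. non-destructive testing 149 days ago vs limit 120 → not met
5. on-site first responders 1 < 3 → not met
6. general liability coverage $1,675,000 < $1,725,000 → not met
7. condition 'runs mobile/traveling rides' holds; emergency-stop system test 95 days ago vs limit 90 → not met
8. restraint system inspection 547 days ago vs limit 540 → not met
Not met: 8 of 8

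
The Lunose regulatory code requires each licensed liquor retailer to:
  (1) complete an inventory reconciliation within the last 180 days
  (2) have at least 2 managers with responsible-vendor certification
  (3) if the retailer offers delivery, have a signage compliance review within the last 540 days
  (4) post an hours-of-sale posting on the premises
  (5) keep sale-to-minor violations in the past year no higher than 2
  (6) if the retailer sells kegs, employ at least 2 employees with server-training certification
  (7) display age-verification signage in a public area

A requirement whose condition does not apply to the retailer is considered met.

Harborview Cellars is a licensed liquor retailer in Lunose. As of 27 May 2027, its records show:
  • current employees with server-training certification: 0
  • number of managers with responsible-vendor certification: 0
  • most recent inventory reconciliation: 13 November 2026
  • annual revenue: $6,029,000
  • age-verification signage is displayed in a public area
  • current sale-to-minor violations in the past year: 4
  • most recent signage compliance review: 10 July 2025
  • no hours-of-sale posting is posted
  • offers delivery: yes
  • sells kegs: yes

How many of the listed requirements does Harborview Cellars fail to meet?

6

1. inventory reconciliation 195 days ago vs limit 180 → not met
2. managers with responsible-vendor certification 0 < 2 → not met
3. condition 'offers delivery' holds; signage compliance review 686 days ago vs limit 540 → not met
4. hours-of-sale posting absent → not met
5. sale-to-minor violations in the past year 4 > 2 → not met
6. condition 'sells kegs' holds; employees with server-training certification 0 < 2 → not met
7. age-verification signage present → met
Not met: 6 of 7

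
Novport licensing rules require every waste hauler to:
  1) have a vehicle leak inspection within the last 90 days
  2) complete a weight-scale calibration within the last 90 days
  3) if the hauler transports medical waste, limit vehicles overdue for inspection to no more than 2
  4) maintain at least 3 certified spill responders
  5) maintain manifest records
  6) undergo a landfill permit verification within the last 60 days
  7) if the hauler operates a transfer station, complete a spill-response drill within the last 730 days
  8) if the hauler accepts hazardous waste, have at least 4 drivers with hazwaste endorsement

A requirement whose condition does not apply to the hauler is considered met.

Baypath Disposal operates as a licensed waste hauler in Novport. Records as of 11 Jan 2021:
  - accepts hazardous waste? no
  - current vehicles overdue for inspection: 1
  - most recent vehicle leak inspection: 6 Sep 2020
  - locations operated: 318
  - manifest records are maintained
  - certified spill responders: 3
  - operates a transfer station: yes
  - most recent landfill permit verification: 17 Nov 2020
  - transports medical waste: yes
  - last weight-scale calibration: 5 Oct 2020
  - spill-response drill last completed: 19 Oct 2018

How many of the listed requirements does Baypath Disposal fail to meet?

1. vehicle leak inspection 127 days ago vs limit 90 → not met
2. weight-scale calibration 98 days ago vs limit 90 → not met
3. condition 'transports medical waste' holds; vehicles overdue for inspection 1 ≤ 2 → met
4. certified spill responders 3 ≥ 3 → met
5. manifest records present → met
6. landfill permit verification 55 days ago vs limit 60 → met
7. condition 'operates a transfer station' holds; spill-response drill 815 days ago vs limit 730 → not met
8. condition 'accepts hazardous waste' does not hold → requirement n/a → met
Not met: 3 of 8

3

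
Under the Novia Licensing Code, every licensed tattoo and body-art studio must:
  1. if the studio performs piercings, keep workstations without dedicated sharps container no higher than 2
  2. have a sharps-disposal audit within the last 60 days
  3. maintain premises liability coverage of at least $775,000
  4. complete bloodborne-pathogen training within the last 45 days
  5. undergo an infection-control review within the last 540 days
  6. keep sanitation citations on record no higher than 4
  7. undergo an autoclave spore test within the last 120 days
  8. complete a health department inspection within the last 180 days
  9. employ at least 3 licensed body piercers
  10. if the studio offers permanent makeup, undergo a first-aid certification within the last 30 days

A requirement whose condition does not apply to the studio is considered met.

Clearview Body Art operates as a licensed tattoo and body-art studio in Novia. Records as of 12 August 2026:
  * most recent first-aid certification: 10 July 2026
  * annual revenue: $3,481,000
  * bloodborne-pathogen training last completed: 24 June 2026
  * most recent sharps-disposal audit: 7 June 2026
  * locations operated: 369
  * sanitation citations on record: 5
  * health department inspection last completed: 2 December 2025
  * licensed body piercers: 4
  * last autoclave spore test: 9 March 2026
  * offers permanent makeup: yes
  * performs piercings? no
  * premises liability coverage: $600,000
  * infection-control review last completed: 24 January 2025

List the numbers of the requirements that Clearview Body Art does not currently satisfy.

1. condition 'performs piercings' does not hold → requirement n/a → met
2. sharps-disposal audit 66 days ago vs limit 60 → not met
3. premises liability coverage $600,000 < $775,000 → not met
4. bloodborne-pathogen training 49 days ago vs limit 45 → not met
5. infection-control review 565 days ago vs limit 540 → not met
6. sanitation citations on record 5 > 4 → not met
7. autoclave spore test 156 days ago vs limit 120 → not met
8. health department inspection 253 days ago vs limit 180 → not met
9. licensed body piercers 4 ≥ 3 → met
10. condition 'offers permanent makeup' holds; first-aid certification 33 days ago vs limit 30 → not met
Not met: 2, 3, 4, 5, 6, 7, 8, 10

2, 3, 4, 5, 6, 7, 8, 10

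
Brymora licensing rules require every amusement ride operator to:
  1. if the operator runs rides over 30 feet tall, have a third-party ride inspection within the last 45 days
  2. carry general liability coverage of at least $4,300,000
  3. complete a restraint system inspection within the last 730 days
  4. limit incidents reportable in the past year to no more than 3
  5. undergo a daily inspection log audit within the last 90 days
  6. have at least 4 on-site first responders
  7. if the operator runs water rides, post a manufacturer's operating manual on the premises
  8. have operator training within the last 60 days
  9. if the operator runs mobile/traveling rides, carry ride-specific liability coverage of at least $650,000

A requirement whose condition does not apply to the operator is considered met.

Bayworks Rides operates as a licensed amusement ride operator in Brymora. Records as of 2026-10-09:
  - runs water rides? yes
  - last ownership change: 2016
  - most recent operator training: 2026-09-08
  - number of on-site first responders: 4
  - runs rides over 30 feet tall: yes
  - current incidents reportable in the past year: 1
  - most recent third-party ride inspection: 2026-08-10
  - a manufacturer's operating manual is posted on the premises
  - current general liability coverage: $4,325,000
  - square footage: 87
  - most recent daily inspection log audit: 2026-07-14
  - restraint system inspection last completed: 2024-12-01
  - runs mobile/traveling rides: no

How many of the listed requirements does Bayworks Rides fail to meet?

1

1. condition 'runs rides over 30 feet tall' holds; third-party ride inspection 60 days ago vs limit 45 → not met
2. general liability coverage $4,325,000 ≥ $4,300,000 → met
3. restraint system inspection 677 days ago vs limit 730 → met
4. incidents reportable in the past year 1 ≤ 3 → met
5. daily inspection log audit 87 days ago vs limit 90 → met
6. on-site first responders 4 ≥ 4 → met
7. condition 'runs water rides' holds; manufacturer's operating manual present → met
8. operator training 31 days ago vs limit 60 → met
9. condition 'runs mobile/traveling rides' does not hold → requirement n/a → met
Not met: 1 of 9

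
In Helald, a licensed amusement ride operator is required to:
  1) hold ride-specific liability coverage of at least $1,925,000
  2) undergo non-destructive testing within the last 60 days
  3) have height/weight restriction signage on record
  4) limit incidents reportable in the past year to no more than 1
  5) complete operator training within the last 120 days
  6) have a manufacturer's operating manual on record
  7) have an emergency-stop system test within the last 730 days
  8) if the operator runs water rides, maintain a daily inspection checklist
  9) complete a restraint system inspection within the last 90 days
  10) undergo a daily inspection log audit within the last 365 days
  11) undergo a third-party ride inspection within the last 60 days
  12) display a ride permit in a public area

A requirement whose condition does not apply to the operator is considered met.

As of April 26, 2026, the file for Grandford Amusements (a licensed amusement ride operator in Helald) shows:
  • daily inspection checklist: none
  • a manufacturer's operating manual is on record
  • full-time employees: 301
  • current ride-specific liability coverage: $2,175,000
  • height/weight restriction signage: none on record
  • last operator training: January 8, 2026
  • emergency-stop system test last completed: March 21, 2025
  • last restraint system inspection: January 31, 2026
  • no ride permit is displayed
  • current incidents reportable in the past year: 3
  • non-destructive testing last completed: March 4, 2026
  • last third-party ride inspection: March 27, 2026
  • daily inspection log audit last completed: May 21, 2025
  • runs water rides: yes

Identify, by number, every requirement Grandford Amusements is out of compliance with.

3, 4, 8, 12

1. ride-specific liability coverage $2,175,000 ≥ $1,925,000 → met
2. non-destructive testing 53 days ago vs limit 60 → met
3. height/weight restriction signage absent → not met
4. incidents reportable in the past year 3 > 1 → not met
5. operator training 108 days ago vs limit 120 → met
6. manufacturer's operating manual present → met
7. emergency-stop system test 401 days ago vs limit 730 → met
8. condition 'runs water rides' holds; daily inspection checklist absent → not met
9. restraint system inspection 85 days ago vs limit 90 → met
10. daily inspection log audit 340 days ago vs limit 365 → met
11. third-party ride inspection 30 days ago vs limit 60 → met
12. ride permit absent → not met
Not met: 3, 4, 8, 12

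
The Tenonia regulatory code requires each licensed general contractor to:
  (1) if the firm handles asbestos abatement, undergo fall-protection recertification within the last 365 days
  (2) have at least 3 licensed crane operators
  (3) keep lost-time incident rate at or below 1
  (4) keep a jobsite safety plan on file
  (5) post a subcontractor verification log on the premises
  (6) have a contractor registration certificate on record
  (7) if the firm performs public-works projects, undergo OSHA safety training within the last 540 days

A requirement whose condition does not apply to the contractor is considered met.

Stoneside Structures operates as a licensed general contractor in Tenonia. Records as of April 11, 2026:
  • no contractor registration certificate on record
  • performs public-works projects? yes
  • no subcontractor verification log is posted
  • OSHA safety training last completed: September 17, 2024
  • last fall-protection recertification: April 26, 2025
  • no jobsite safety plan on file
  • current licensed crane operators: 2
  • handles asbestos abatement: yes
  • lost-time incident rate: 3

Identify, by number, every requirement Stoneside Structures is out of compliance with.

2, 3, 4, 5, 6, 7

1. condition 'handles asbestos abatement' holds; fall-protection recertification 350 days ago vs limit 365 → met
2. licensed crane operators 2 < 3 → not met
3. lost-time incident rate 3 > 1 → not met
4. jobsite safety plan absent → not met
5. subcontractor verification log absent → not met
6. contractor registration certificate absent → not met
7. condition 'performs public-works projects' holds; OSHA safety training 571 days ago vs limit 540 → not met
Not met: 2, 3, 4, 5, 6, 7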